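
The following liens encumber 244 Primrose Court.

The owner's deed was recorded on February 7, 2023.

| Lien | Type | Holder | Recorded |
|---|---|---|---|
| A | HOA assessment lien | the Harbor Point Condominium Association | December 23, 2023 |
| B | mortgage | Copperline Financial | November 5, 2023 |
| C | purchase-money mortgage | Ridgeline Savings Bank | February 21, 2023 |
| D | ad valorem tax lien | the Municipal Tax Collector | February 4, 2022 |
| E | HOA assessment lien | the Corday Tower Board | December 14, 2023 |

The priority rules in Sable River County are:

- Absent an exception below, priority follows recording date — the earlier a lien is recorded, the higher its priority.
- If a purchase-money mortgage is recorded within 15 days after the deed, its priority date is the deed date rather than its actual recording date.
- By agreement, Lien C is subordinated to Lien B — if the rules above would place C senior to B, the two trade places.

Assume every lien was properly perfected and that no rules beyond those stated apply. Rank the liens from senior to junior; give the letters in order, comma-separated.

D, B, C, E, A

Effective dates: C was recorded within the 15-day window, so its effective date is the deed date February 7, 2023.
By effective date: D (February 4, 2022), C (February 7, 2023), B (November 5, 2023), E (December 14, 2023), A (December 23, 2023).
C is senior to B before the subordination, so the two trade places.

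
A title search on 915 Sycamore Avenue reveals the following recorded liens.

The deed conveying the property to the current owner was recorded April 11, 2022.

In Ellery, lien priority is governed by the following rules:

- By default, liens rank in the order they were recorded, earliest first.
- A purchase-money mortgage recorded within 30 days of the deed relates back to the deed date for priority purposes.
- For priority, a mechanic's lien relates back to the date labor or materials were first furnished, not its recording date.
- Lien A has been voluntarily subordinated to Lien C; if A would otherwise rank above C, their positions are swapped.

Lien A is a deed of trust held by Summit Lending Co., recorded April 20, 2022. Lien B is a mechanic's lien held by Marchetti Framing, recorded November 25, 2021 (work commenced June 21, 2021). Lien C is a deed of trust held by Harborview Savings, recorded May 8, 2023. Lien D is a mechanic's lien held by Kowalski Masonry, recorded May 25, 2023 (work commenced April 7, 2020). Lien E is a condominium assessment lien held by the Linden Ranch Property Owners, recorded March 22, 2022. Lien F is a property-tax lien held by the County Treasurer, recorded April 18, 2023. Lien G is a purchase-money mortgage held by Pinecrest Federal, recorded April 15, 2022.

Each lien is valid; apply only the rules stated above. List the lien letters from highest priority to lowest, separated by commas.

Effective dates after the stated exceptions: B relates back to June 21, 2021 (work commenced); D's effective date is April 7, 2020, when work began; G relates back to the deed date April 11, 2022.
By effective date: D (April 7, 2020), B (June 21, 2021), E (March 22, 2022), G (April 11, 2022), A (April 20, 2022), F (April 18, 2023), C (May 8, 2023).
A would otherwise be senior to C, so under the subordination agreement A and C exchange positions.

D, B, E, G, C, F, A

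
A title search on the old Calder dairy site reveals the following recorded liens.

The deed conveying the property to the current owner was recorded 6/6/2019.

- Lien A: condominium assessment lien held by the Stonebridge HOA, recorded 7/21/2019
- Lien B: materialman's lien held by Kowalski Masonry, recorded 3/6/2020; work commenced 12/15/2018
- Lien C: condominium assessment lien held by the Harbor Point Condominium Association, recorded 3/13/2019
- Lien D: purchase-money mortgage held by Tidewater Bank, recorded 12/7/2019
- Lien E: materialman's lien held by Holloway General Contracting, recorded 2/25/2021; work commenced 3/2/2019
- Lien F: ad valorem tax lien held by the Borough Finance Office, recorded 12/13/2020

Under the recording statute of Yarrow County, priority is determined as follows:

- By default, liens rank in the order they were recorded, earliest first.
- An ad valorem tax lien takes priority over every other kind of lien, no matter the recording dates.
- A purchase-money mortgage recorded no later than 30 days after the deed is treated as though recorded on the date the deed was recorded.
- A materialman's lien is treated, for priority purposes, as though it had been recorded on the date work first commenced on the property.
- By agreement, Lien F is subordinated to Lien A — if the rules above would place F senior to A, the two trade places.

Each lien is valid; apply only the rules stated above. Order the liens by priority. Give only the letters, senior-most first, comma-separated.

A, B, E, C, F, D

Effective dates: B is treated as recorded 12/15/2018, the work-commencement date; D was recorded 184 days after the deed, outside the 30-day window, so it keeps its recording date; E relates back to 3/2/2019 (work commenced).
As an ad valorem tax lien, F is senior to every other lien.
Ordering the rest by effective date: B (12/15/2018), E (3/2/2019), C (3/13/2019), A (7/21/2019), D (12/7/2019).
F is senior to A before the subordination, so the two trade places.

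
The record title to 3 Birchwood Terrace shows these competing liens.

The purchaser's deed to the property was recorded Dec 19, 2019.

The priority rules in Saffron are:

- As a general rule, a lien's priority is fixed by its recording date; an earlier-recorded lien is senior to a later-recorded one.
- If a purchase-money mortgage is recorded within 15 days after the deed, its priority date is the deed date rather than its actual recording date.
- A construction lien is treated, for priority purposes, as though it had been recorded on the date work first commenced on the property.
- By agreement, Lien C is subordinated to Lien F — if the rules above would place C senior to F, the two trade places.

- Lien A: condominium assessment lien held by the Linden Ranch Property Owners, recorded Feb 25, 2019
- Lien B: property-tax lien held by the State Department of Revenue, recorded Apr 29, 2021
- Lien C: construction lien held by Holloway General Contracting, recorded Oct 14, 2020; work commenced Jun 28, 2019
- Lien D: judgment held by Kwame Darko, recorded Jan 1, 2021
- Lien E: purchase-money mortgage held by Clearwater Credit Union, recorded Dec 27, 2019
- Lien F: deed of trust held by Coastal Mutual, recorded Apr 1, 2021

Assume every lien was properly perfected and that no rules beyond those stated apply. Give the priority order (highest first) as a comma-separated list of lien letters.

A, F, E, D, C, B

First, effective dates: C is treated as recorded Jun 28, 2019, the work-commencement date; E was recorded within the 15-day window, so its effective date is the deed date Dec 19, 2019.
By effective date, earliest first: A (Feb 25, 2019), C (Jun 28, 2019), E (Dec 19, 2019), D (Jan 1, 2021), F (Apr 1, 2021), B (Apr 29, 2021).
Because C would otherwise rank above F, the subordination swaps them.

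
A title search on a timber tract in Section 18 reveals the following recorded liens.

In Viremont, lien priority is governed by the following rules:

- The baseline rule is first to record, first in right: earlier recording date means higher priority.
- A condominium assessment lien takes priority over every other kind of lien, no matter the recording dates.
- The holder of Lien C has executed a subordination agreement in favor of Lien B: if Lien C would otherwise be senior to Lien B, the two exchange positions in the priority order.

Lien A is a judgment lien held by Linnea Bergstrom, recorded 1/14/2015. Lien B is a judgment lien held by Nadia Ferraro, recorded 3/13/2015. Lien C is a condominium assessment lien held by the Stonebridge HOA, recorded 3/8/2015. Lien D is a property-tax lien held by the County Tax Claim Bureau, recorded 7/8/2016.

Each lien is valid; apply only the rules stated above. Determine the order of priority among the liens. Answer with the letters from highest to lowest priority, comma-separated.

C is a condominium assessment lien, so it outranks all other liens regardless of date.
Remaining liens by effective date: A (1/14/2015), B (3/13/2015), D (7/8/2016).
The subordination applies — C was senior to B — so C and B swap.

B, A, C, D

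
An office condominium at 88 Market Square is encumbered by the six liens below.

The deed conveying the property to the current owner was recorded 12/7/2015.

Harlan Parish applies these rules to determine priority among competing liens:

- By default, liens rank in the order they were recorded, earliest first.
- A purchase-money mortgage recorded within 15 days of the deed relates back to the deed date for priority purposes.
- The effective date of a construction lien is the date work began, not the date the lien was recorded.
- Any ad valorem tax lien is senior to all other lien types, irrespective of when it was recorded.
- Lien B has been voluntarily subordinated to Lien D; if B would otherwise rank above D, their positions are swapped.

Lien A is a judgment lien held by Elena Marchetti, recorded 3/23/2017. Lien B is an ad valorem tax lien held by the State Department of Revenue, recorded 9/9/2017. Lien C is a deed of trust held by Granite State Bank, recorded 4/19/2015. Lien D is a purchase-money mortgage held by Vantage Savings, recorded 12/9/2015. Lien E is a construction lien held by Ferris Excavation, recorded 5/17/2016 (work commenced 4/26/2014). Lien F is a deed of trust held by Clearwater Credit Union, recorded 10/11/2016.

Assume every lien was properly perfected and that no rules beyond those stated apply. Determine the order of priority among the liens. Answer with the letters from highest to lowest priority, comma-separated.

Effective dates after the stated exceptions: D was recorded within the 15-day window, so its effective date is the deed date 12/7/2015; E is treated as recorded 4/26/2014, the work-commencement date.
B, as an ad valorem tax lien, has superpriority and ranks first.
Among the remaining liens, by effective date: E (4/26/2014), C (4/19/2015), D (12/7/2015), F (10/11/2016), A (3/23/2017).
B would otherwise be senior to D, so under the subordination agreement B and D exchange positions.

D, E, C, B, F, A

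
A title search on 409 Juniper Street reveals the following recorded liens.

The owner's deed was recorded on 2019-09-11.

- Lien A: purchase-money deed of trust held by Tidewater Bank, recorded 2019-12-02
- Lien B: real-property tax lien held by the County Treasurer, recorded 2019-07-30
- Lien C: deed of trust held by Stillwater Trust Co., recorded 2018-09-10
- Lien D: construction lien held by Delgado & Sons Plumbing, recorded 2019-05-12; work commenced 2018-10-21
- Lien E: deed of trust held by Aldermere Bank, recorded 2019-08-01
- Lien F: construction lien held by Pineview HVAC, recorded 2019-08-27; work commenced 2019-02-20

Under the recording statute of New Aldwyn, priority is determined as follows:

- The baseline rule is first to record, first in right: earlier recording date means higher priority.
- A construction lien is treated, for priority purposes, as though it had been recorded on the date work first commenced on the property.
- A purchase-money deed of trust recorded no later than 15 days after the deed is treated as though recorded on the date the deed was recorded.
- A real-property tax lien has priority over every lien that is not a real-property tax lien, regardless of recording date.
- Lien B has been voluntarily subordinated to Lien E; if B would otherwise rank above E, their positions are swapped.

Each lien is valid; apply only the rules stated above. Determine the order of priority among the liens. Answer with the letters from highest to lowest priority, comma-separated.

Effective dates: A missed the 15-day window (82 days after the deed), so its recording date stands; D is treated as recorded 2018-10-21, the work-commencement date; F's effective date is 2019-02-20, when work began.
As a real-property tax lien, B is senior to every other lien.
Remaining liens by effective date: C (2018-09-10), D (2018-10-21), F (2019-02-20), E (2019-08-01), A (2019-12-02).
Because B would otherwise rank above E, the subordination swaps them.

E, C, D, F, B, A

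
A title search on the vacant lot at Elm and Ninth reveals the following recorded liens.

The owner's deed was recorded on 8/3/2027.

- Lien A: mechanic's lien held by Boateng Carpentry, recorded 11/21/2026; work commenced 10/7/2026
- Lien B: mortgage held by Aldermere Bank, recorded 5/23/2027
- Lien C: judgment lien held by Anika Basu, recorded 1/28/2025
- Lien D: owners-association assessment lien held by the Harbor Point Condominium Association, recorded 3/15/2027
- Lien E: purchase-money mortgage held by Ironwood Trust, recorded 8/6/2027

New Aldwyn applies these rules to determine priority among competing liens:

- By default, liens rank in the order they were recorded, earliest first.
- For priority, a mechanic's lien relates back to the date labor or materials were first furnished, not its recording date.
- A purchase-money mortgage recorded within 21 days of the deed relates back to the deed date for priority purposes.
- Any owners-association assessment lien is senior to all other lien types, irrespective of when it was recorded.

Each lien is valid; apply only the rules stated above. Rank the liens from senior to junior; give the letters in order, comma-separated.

Adjusting effective dates: A relates back to 10/7/2026 (work commenced); E's effective date is the deed date, 8/3/2027.
As an owners-association assessment lien, D is senior to every other lien.
Remaining liens by effective date: C (1/28/2025), A (10/7/2026), B (5/23/2027), E (8/3/2027).

D, C, A, B, E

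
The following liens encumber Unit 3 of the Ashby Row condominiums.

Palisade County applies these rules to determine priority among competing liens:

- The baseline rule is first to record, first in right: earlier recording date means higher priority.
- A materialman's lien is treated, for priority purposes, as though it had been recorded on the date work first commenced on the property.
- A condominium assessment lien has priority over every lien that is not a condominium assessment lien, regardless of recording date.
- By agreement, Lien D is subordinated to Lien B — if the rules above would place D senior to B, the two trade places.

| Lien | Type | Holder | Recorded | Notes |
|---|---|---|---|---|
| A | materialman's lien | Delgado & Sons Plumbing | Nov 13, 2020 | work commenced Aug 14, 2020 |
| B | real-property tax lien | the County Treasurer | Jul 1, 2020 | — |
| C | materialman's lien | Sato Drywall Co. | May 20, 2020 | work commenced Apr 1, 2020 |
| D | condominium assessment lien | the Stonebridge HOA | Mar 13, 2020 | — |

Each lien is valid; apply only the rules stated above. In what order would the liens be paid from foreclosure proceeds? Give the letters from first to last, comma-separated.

Effective dates after the stated exceptions: A's effective date is Aug 14, 2020, when work began; C is treated as recorded Apr 1, 2020, the work-commencement date.
D, as a condominium assessment lien, has superpriority and ranks first.
Among the remaining liens, by effective date: C (Apr 1, 2020), B (Jul 1, 2020), A (Aug 14, 2020).
D is senior to B before the subordination, so the two trade places.

B, C, D, A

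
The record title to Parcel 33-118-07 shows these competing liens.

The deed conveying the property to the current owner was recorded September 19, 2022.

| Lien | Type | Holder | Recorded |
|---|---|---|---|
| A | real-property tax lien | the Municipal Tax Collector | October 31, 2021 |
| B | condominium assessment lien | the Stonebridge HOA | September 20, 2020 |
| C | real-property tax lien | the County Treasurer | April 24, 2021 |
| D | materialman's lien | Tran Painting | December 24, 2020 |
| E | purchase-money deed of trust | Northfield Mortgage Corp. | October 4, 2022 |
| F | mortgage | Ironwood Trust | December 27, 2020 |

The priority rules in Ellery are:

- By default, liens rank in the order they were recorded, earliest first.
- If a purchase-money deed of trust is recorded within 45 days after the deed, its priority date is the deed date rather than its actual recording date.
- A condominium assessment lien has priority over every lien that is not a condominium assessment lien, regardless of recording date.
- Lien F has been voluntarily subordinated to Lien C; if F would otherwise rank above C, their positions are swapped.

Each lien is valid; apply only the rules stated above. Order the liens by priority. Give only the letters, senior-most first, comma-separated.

B, D, C, F, A, E

Effective dates: E was recorded within the 45-day window, so its effective date is the deed date September 19, 2022.
B is a condominium assessment lien and takes priority over every other lien.
Remaining liens by effective date: D (December 24, 2020), F (December 27, 2020), C (April 24, 2021), A (October 31, 2021), E (September 19, 2022).
The subordination applies — F was senior to C — so F and C swap.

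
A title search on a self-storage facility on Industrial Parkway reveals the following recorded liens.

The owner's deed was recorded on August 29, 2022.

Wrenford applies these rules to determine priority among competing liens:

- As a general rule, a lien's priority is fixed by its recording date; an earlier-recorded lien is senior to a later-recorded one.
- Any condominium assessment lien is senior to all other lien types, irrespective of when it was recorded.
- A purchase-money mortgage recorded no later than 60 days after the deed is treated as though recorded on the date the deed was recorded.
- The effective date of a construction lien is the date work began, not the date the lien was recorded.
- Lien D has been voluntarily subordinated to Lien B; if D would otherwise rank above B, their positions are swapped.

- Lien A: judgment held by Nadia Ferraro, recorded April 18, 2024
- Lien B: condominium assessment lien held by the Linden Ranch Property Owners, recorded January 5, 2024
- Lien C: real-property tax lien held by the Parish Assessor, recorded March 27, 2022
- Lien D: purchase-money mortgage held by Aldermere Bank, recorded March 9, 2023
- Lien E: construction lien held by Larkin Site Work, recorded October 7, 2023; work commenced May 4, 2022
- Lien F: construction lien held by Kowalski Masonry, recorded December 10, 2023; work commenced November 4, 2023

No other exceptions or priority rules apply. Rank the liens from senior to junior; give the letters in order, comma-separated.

Effective dates: D missed the 60-day window (192 days after the deed), so its recording date stands; E's effective date is May 4, 2022, when work began; F is treated as recorded November 4, 2023, the work-commencement date.
B is a condominium assessment lien, so it outranks all other liens regardless of date.
The other liens, earliest effective date first: C (March 27, 2022), E (May 4, 2022), D (March 9, 2023), F (November 4, 2023), A (April 18, 2024).
Since D is not senior to B, the subordination leaves the order unchanged.

B, C, E, D, F, A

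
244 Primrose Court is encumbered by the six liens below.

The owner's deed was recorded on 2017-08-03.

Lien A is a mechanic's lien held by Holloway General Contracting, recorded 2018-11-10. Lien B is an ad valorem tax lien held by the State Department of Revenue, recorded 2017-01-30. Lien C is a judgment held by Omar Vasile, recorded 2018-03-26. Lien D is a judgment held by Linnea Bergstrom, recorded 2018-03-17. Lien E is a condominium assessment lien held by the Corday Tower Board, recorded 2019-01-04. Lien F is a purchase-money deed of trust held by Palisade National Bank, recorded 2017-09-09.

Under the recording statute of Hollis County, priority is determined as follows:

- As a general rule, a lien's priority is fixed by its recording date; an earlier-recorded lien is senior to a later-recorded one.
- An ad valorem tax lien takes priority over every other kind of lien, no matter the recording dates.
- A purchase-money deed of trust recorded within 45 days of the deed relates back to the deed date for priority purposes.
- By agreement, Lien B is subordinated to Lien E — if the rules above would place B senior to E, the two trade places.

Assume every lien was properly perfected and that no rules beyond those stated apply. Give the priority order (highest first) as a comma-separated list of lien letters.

E, F, D, C, A, B

Effective dates after the stated exceptions: F's effective date is the deed date, 2017-08-03.
B, as an ad valorem tax lien, has superpriority and ranks first.
Among the remaining liens, by effective date: F (2017-08-03), D (2018-03-17), C (2018-03-26), A (2018-11-10), E (2019-01-04).
The subordination applies — B was senior to E — so B and E swap.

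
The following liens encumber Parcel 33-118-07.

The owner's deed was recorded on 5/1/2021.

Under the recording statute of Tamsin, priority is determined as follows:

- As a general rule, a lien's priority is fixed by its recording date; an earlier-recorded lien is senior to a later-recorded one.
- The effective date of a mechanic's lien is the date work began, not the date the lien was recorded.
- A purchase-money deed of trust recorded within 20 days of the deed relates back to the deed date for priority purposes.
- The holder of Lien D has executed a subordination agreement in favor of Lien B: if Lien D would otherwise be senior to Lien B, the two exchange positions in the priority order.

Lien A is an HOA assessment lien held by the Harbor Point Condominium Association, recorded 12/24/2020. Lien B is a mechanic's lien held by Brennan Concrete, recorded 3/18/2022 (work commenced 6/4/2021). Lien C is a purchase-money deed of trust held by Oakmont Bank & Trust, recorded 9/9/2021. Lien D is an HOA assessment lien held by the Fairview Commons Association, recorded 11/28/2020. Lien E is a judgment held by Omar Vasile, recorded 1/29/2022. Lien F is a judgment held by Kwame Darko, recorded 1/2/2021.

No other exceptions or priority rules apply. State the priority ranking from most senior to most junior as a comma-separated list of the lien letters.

B, A, F, D, C, E

Effective dates: B is treated as recorded 6/4/2021, the work-commencement date; C was recorded 131 days after the deed — beyond 20 days — so no relation-back applies.
By effective date, earliest first: D (11/28/2020), A (12/24/2020), F (1/2/2021), B (6/4/2021), C (9/9/2021), E (1/29/2022).
Because D would otherwise rank above B, the subordination swaps them.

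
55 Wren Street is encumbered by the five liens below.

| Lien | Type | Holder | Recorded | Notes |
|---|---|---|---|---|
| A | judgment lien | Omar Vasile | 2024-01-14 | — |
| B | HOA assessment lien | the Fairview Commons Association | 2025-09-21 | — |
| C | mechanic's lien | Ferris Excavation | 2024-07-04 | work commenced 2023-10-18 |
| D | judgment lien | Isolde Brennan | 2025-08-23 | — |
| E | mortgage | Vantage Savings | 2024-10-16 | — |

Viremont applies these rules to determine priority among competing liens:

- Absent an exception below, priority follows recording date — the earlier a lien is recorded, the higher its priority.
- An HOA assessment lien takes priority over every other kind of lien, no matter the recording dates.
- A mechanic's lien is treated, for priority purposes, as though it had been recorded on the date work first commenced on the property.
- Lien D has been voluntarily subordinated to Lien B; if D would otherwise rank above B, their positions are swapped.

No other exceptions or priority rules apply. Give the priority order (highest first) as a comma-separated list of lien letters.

Effective dates: C relates back to 2023-10-18 (work commenced).
B is an HOA assessment lien, so it outranks all other liens regardless of date.
Remaining liens by effective date: C (2023-10-18), A (2024-01-14), E (2024-10-16), D (2025-08-23).
Since D is not senior to B, the subordination leaves the order unchanged.

B, C, A, E, D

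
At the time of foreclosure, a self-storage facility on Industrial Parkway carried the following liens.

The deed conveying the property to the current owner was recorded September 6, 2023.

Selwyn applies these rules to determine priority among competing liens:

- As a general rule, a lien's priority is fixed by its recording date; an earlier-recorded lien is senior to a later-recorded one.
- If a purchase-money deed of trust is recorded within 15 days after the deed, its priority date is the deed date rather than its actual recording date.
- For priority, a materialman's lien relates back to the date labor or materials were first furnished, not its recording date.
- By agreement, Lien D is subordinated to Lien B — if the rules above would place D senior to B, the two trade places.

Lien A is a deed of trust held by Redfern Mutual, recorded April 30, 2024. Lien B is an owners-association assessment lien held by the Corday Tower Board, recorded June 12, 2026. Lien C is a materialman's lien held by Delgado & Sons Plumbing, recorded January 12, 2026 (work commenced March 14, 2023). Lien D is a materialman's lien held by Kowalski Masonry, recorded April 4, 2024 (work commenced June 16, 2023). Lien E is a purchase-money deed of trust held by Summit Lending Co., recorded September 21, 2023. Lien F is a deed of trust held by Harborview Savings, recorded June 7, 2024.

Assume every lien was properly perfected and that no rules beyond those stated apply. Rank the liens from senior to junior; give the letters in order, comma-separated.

Effective dates after the stated exceptions: C relates back to March 14, 2023 (work commenced); D is treated as recorded June 16, 2023, the work-commencement date; E was recorded within the 15-day window, so its effective date is the deed date September 6, 2023.
Sorted by effective date: C (March 14, 2023), D (June 16, 2023), E (September 6, 2023), A (April 30, 2024), F (June 7, 2024), B (June 12, 2026).
The subordination applies — D was senior to B — so D and B swap.

C, B, E, A, F, D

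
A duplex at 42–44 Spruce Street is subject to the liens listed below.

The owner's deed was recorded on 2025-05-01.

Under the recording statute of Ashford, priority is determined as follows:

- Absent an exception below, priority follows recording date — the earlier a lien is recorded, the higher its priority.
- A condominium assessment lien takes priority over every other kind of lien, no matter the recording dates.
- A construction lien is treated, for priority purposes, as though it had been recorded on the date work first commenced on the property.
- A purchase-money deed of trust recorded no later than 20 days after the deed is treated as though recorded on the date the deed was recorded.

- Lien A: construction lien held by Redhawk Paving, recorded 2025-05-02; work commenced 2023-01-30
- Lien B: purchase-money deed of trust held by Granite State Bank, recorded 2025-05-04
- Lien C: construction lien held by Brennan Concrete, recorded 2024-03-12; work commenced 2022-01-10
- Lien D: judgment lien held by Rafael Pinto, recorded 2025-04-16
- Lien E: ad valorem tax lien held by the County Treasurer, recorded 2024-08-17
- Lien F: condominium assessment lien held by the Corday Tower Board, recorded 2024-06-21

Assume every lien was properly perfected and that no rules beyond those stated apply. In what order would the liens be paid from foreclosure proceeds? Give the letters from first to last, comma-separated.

Effective dates after the stated exceptions: A's effective date is 2023-01-30, when work began; B's effective date is the deed date, 2025-05-01; C is treated as recorded 2022-01-10, the work-commencement date.
F is a condominium assessment lien, so it outranks all other liens regardless of date.
Remaining liens by effective date: C (2022-01-10), A (2023-01-30), E (2024-08-17), D (2025-04-16), B (2025-05-01).

F, C, A, E, D, B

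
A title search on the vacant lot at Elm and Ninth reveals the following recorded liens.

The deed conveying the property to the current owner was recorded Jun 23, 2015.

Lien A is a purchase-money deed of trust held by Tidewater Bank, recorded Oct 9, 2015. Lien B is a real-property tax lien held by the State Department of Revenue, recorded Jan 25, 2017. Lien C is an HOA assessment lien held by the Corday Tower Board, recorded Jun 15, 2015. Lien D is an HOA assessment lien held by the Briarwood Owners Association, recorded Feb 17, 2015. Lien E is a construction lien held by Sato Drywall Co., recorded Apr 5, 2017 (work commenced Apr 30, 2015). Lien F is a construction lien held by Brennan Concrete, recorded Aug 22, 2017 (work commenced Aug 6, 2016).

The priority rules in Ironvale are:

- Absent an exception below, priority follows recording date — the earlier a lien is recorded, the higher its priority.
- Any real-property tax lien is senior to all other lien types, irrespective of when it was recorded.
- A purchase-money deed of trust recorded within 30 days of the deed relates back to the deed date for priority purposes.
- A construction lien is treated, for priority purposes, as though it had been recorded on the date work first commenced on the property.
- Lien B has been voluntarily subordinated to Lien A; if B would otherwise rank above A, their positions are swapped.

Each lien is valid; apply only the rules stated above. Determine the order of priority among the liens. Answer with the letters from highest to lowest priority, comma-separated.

Effective dates after the stated exceptions: A was recorded 108 days after the deed, outside the 30-day window, so it keeps its recording date; E is treated as recorded Apr 30, 2015, the work-commencement date; F is treated as recorded Aug 6, 2016, the work-commencement date.
B, as a real-property tax lien, has superpriority and ranks first.
Ordering the rest by effective date: D (Feb 17, 2015), E (Apr 30, 2015), C (Jun 15, 2015), A (Oct 9, 2015), F (Aug 6, 2016).
B is senior to A before the subordination, so the two trade places.

A, D, E, C, B, F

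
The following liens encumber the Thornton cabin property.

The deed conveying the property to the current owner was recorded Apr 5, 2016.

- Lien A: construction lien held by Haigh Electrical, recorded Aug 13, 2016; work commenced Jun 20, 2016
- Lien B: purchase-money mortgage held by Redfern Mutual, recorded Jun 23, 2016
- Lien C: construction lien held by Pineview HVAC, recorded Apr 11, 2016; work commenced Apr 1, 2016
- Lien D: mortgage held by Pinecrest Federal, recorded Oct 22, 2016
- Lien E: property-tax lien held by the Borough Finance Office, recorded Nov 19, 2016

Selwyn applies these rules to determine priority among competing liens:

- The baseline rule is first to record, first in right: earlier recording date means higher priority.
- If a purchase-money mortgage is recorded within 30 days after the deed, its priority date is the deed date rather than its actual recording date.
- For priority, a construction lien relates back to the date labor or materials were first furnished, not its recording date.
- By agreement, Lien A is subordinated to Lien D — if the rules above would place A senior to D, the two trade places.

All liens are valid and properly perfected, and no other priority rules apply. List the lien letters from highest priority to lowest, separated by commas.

First, effective dates: A is treated as recorded Jun 20, 2016, the work-commencement date; B was recorded 79 days after the deed, outside the 30-day window, so it keeps its recording date; C is treated as recorded Apr 1, 2016, the work-commencement date.
Ordering by effective date: C (Apr 1, 2016), A (Jun 20, 2016), B (Jun 23, 2016), D (Oct 22, 2016), E (Nov 19, 2016).
The subordination applies — A was senior to D — so A and D swap.

C, D, B, A, E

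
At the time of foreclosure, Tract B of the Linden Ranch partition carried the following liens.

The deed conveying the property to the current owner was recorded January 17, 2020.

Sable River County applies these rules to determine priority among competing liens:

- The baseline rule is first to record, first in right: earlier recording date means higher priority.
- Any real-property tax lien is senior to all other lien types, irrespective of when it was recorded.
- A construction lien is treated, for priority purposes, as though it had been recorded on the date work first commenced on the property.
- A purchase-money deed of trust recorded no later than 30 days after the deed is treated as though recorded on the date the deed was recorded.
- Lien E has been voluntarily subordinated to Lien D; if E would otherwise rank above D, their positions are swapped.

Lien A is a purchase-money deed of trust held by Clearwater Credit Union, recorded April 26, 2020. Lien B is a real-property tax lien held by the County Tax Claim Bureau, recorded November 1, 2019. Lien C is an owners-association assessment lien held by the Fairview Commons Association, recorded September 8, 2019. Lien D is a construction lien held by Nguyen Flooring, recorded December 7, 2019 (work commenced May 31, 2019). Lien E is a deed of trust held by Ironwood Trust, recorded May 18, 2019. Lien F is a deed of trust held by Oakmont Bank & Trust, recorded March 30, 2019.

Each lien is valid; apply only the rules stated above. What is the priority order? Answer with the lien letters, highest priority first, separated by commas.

B, F, D, E, C, A

Adjusting effective dates: A was recorded 100 days after the deed — beyond 30 days — so no relation-back applies; D is treated as recorded May 31, 2019, the work-commencement date.
B is a real-property tax lien and takes priority over every other lien.
The other liens, earliest effective date first: F (March 30, 2019), E (May 18, 2019), D (May 31, 2019), C (September 8, 2019), A (April 26, 2020).
E is senior to D before the subordination, so the two trade places.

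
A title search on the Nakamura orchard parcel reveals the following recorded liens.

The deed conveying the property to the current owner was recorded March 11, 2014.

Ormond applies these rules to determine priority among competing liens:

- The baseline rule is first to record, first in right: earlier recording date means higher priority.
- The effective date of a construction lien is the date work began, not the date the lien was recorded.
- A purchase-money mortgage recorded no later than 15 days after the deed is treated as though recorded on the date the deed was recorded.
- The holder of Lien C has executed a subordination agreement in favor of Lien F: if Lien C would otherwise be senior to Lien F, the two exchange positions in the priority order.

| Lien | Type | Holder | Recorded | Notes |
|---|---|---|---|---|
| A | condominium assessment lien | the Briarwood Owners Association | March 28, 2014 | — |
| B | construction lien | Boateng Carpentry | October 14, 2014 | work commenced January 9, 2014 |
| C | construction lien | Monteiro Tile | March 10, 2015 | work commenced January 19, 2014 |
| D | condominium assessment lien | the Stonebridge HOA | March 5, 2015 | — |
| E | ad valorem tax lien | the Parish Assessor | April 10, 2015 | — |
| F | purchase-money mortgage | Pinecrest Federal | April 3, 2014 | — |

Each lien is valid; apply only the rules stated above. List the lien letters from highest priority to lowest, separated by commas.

First, effective dates: B's effective date is January 9, 2014, when work began; C relates back to January 19, 2014 (work commenced); F was recorded 23 days after the deed, outside the 15-day window, so it keeps its recording date.
By effective date, earliest first: B (January 9, 2014), C (January 19, 2014), A (March 28, 2014), F (April 3, 2014), D (March 5, 2015), E (April 10, 2015).
C is senior to F before the subordination, so the two trade places.

B, F, A, C, D, E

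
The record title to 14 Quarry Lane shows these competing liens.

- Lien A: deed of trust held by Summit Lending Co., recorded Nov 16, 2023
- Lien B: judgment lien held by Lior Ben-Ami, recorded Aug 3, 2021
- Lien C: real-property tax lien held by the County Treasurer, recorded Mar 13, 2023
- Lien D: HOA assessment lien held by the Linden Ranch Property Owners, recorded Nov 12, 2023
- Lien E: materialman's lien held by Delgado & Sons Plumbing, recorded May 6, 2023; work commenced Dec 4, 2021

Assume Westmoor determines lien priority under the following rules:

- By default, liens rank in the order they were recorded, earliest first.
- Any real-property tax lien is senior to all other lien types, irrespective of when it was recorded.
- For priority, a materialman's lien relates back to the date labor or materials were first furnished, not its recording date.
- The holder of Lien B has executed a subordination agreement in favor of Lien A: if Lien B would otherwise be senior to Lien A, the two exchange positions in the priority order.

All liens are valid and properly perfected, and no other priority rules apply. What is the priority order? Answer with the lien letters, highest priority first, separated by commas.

C, A, E, D, B

First, effective dates: E's effective date is Dec 4, 2021, when work began.
As a real-property tax lien, C is senior to every other lien.
Remaining liens by effective date: B (Aug 3, 2021), E (Dec 4, 2021), D (Nov 12, 2023), A (Nov 16, 2023).
B is senior to A before the subordination, so the two trade places.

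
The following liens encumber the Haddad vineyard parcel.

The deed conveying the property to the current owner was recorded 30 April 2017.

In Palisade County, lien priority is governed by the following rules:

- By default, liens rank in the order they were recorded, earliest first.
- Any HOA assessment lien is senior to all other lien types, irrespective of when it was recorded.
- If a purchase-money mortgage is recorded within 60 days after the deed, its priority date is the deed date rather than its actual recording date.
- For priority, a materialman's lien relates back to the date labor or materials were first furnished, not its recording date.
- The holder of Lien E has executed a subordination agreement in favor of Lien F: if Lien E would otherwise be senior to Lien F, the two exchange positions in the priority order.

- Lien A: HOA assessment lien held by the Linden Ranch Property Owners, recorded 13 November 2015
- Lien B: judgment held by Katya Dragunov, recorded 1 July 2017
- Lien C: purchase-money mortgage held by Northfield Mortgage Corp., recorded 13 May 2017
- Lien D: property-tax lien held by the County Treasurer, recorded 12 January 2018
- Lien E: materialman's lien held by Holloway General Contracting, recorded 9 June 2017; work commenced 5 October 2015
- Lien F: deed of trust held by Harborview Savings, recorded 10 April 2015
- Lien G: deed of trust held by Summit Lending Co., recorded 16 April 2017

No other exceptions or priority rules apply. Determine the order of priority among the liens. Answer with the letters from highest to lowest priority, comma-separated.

A, F, E, G, C, B, D

First, effective dates: C's effective date is the deed date, 30 April 2017; E's effective date is 5 October 2015, when work began.
As an HOA assessment lien, A is senior to every other lien.
The other liens, earliest effective date first: F (10 April 2015), E (5 October 2015), G (16 April 2017), C (30 April 2017), B (1 July 2017), D (12 January 2018).
E is already junior to F, so the subordination agreement changes nothing.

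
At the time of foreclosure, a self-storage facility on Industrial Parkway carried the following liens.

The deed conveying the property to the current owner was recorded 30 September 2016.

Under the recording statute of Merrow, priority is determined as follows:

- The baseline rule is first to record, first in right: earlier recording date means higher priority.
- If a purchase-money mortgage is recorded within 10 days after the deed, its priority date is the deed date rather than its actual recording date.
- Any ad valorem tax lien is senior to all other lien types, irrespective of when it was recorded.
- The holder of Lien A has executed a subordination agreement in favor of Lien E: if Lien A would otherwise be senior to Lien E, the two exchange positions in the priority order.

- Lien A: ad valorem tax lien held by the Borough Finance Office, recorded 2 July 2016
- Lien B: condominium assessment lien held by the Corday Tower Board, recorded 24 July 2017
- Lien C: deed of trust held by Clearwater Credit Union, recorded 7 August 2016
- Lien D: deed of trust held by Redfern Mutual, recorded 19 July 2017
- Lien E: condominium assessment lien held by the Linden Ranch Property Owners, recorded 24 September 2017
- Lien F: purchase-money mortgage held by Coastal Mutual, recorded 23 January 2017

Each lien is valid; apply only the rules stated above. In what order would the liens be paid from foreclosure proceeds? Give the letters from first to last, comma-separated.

Effective dates after the stated exceptions: F missed the 10-day window (115 days after the deed), so its recording date stands.
As an ad valorem tax lien, A is senior to every other lien.
The other liens, earliest effective date first: C (7 August 2016), F (23 January 2017), D (19 July 2017), B (24 July 2017), E (24 September 2017).
The subordination applies — A was senior to E — so A and E swap.

E, C, F, D, B, A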